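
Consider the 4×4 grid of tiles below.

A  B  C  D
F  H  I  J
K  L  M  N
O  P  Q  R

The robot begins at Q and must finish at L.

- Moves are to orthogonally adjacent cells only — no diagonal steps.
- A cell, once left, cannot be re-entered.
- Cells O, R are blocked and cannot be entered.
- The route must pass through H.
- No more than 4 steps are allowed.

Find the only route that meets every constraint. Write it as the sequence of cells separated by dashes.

The budget equals the shortest possible length, so every move has to be on a shortest route through the required cells.
Route from Q: up 2 to I, left 1 to H, down 1 to L — 4 moves in all.
Check: all required cells visited; 4 ≤ 4 moves.

Q - M - I - H - L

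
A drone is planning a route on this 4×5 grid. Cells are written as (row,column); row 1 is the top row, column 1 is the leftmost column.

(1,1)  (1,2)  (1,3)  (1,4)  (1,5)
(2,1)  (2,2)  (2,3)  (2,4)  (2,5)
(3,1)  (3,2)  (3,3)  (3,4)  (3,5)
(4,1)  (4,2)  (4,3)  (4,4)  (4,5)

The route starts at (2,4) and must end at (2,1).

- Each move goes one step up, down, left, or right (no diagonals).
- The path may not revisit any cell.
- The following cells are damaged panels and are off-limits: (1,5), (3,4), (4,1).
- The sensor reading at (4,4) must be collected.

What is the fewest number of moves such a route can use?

9

Any route passes through (4,4) somewhere between (2,4) and (2,1). Summing Manhattan distances along the two legs ((2,4) → (4,4) → (2,1)) gives a lower bound of 2 + 5 = 7 moves.
That bound ignores the blocked cells. Measuring each leg by the fewest moves that actually steer around them ((2,4)→(4,4): 4; (4,4)→(2,1): 5) raises the lower bound to 9.
A route of 9 moves exists: (2,4) → (2,5) → (3,5) → (4,5) → (4,4) → (4,3) → (3,3) → (2,3) → (2,2) → (2,1).
Since 9 matches that lower bound, it is optimal.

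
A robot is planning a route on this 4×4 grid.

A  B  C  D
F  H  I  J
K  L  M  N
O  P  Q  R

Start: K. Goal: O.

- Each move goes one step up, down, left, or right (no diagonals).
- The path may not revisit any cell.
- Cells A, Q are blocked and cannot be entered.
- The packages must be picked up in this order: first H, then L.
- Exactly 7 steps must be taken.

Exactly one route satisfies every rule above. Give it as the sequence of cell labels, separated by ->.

The waypoints must appear in the order H, L, with no cell reused.
Route from K: up to F, 2× right (reaching I), down to M, left to L, down to P, left to O — 7 moves in all.
Check: order respected (H at step 2, L at step 5); 7 moves as required.

K -> F -> H -> I -> M -> L -> P -> O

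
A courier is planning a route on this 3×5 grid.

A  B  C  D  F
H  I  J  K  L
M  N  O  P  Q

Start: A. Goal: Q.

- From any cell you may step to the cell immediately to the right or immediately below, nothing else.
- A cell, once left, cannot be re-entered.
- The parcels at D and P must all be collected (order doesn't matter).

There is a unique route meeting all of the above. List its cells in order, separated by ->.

A -> B -> C -> D -> K -> P -> Q

Moves only go right or down, so the column and row indices never decrease.
Route from A: 3× right (reaching D), 2× down (reaching P), right to Q — 6 moves in all.
Check: all required cells visited.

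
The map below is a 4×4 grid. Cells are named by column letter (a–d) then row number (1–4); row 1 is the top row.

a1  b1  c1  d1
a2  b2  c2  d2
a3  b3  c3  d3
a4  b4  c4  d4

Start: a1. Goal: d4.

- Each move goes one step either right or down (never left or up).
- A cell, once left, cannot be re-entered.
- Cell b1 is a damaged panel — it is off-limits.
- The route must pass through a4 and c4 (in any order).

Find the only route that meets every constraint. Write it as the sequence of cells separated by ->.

a1 -> a2 -> a3 -> a4 -> b4 -> c4 -> d4

Moves only go right or down, so the column and row indices never decrease.
Route from a1: 3× down (reaching a4), 3× right (reaching d4) — 6 moves in all.
Check: all required cells visited.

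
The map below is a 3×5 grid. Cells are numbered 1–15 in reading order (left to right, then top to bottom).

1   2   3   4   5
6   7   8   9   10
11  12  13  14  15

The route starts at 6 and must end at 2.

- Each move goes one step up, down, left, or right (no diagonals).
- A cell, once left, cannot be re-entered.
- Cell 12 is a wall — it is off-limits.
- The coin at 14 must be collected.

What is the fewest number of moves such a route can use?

8

Any route passes through 14 somewhere between 6 and 2. Summing Manhattan distances along the two legs (6 → 14 → 2) gives a lower bound of 4 + 4 = 8 moves.
A route of 8 moves achieves this: 6 → 7 → 8 → 13 → 14 → 9 → 4 → 3 → 2.
Since 8 matches the lower bound, it is optimal.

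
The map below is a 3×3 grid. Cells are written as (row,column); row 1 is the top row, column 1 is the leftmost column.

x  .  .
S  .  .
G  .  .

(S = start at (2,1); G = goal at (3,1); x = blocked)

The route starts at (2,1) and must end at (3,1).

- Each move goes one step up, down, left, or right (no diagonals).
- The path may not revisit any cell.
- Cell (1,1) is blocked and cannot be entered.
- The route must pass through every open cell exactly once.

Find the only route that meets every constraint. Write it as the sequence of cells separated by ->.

(2,1) -> (2,2) -> (1,2) -> (1,3) -> (2,3) -> (3,3) -> (3,2) -> (3,1)

Need to visit all 8 open cells exactly once, starting at (2,1) and ending at (3,1).
Route from (2,1): right to (2,2), up to (1,2), right to (1,3), 2× down (reaching (3,3)), 2× left (reaching (3,1)) — 7 moves in all.
Check: all 8 open cells covered.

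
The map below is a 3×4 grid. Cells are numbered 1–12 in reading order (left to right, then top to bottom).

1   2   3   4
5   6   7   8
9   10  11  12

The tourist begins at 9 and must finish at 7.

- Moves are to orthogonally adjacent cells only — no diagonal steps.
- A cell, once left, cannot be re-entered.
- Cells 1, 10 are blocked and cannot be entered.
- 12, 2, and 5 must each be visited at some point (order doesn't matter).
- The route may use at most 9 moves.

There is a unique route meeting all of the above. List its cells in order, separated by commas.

The 9-move cap with required stops at 12, 2, 5 leaves no slack for detours.
Route from 9: up to 5, right to 6, up to 2, 2× right (reaching 4), 2× down (reaching 12), left to 11, up to 7 — 9 moves in all.
Check: all required cells visited; 9 ≤ 9 moves.

9, 5, 6, 2, 3, 4, 8, 12, 11, 7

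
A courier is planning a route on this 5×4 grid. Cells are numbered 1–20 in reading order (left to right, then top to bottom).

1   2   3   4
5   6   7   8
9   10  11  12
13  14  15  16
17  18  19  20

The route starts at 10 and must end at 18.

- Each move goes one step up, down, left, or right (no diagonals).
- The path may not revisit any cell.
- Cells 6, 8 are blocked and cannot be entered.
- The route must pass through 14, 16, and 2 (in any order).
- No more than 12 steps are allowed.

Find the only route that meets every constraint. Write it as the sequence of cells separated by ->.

10 -> 9 -> 5 -> 1 -> 2 -> 3 -> 7 -> 11 -> 12 -> 16 -> 15 -> 14 -> 18

Any route must reach 14, 16, and 2 and still end at 18 within 12 moves, so the order of the required stops is forced.
Route from 10: left to 9, 2× up (reaching 1), 2× right (reaching 3), 2× down (reaching 11), right to 12, down to 16, 2× left (reaching 14), down to 18 — 12 moves in all.
Check: all required cells visited; 12 ≤ 12 moves.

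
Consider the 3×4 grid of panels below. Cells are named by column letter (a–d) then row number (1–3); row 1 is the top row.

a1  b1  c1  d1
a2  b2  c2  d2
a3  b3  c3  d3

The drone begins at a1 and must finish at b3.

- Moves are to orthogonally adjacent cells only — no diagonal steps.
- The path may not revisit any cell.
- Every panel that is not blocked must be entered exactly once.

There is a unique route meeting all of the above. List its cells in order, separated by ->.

a1 -> b1 -> c1 -> d1 -> d2 -> d3 -> c3 -> c2 -> b2 -> a2 -> a3 -> b3

Need to visit all 12 open cells exactly once, starting at a1 and ending at b3.
Cell a3 has only two open neighbours (a2 and b3), so the path must pass straight through it: one of those is the cell it's entered from and the other is where it exits.
Route from a1: right 3 to d1, down 2 to d3, left 1 to c3, up 1 to c2, left 2 to a2, down 1 to a3, right 1 to b3 — 11 moves in all.
Check: all 12 open cells covered.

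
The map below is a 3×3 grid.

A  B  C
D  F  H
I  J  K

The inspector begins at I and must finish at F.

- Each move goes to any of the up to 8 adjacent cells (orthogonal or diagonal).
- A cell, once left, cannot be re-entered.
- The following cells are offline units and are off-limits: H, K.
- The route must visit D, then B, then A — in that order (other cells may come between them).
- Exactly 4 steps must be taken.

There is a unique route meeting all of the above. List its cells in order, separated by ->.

The waypoints must appear in the order D, B, A, with no cell reused.
Route from I: up 1 to D, up-right 1 to B, left 1 to A, down-right 1 to F — 4 moves in all.
Check: order respected (D at step 1, B at step 2, A at step 3); 4 moves as required.

I -> D -> B -> A -> F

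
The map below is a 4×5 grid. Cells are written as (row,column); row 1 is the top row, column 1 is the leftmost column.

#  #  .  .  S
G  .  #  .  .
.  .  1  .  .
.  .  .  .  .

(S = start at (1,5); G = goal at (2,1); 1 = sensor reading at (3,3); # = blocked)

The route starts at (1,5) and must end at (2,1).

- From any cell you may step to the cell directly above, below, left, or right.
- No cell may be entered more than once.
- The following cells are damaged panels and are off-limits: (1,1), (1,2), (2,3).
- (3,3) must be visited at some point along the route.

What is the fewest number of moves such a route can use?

Any route passes through (3,3) somewhere between (1,5) and (2,1). Summing Manhattan distances along the two legs ((1,5) → (3,3) → (2,1)) gives a lower bound of 4 + 3 = 7 moves.
A route of 7 moves achieves this: (1,5) → (2,5) → (3,5) → (3,4) → (3,3) → (3,2) → (2,2) → (2,1).
Since 7 matches the lower bound, it is optimal.

7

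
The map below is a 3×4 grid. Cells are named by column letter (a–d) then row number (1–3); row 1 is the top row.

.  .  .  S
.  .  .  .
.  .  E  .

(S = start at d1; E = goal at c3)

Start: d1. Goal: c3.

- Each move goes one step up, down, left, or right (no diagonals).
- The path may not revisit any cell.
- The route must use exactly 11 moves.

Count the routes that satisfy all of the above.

Need simple routes of exactly 11 moves from d1 to c3 (Manhattan distance 3, so 4 moves are spent on a detour and 4 undoing it).
Enumerating: d1 c1 b1 a1 a2 a3 b3 b2 c2 d2 d3 c3.
That gives 1 route.

1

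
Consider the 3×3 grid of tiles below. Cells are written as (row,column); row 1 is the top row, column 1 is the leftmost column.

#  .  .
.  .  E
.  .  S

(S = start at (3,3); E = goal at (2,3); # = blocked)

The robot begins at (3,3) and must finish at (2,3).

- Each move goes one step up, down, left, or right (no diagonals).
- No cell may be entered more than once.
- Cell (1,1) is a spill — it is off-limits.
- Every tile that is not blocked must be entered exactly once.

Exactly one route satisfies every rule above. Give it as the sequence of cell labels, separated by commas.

Need to visit all 8 open cells exactly once, starting at (3,3) and ending at (2,3).
Cell (1,2) has only two open neighbours ((2,2) and (1,3)), so the path must pass straight through it: one of those is the cell it's entered from and the other is where it exits.
Route from (3,3): 2× left (reaching (3,1)), up to (2,1), right to (2,2), up to (1,2), right to (1,3), down to (2,3) — 7 moves in all.
Check: all 8 open cells covered.

(3,3), (3,2), (3,1), (2,1), (2,2), (1,2), (1,3), (2,3)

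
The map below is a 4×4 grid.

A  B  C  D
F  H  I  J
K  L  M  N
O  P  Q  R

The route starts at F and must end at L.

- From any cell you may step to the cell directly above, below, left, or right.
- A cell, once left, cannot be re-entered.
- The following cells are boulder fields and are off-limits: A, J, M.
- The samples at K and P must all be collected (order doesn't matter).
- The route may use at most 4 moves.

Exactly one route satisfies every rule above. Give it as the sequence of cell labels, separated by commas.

F, K, O, P, L

Any route must reach K and P and still end at L within 4 moves, so the order of the required stops is forced.
Route from F: down 2 to O, right 1 to P, up 1 to L — 4 moves in all.
Check: all required cells visited; 4 ≤ 4 moves.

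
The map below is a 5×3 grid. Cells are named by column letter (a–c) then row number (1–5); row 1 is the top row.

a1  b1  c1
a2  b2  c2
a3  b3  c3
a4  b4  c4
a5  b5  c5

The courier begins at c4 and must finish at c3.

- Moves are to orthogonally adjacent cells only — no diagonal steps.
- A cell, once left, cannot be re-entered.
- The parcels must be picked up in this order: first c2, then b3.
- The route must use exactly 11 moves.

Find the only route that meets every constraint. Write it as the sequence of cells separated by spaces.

c4 b4 a4 a3 a2 a1 b1 c1 c2 b2 b3 c3

The waypoints must appear in the order c2, b3, with no cell reused.
Route from c4: 2× left (reaching a4), 3× up (reaching a1), 2× right (reaching c1), down to c2, left to b2, down to b3, right to c3 — 11 moves in all.
Check: order respected (c2 at step 8, b3 at step 10); 11 moves as required.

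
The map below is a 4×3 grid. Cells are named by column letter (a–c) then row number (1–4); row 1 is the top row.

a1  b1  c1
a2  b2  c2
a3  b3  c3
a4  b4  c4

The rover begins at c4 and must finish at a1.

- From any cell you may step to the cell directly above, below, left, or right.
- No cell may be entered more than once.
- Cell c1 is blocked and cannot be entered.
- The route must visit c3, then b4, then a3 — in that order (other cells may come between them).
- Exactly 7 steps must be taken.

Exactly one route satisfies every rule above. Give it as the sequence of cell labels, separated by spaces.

c4 c3 b3 b4 a4 a3 a2 a1

The waypoints must appear in the order c3, b4, a3, with no cell reused.
Route from c4: up to c3, left to b3, down to b4, left to a4, 3× up (reaching a1) — 7 moves in all.
Check: order respected (c3 at step 1, b4 at step 3, a3 at step 5); 7 moves as required.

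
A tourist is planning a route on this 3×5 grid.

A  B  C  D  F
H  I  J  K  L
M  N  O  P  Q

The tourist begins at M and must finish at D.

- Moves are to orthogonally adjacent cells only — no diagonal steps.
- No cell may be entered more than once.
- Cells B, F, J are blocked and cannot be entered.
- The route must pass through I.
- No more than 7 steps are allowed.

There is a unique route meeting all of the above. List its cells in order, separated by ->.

Any route must reach I and still end at D within 7 moves, so the order of the required stops is forced.
Route from M: up to H, right to I, down to N, 2× right (reaching P), 2× up (reaching D) — 7 moves in all.
Check: all required cells visited; 7 ≤ 7 moves.

M -> H -> I -> N -> O -> P -> K -> D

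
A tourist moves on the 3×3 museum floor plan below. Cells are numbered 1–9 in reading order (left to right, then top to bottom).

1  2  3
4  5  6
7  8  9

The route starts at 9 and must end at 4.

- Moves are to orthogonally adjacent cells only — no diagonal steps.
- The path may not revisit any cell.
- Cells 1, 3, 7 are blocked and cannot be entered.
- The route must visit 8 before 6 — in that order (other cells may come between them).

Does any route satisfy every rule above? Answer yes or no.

Even ignoring the required order, no revisit-free route from 9 to 4 manages to pass through all of 8 and 6: branching out from 9, every path either misses one of them or, having collected them, can no longer reach 4 without re-entering a cell.

no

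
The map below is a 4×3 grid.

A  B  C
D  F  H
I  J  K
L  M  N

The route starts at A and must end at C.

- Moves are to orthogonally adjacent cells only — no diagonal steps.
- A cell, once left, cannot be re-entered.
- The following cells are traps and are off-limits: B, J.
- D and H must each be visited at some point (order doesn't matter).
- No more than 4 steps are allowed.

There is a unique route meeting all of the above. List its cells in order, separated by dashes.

A - D - F - H - C

The 4-move cap with required stops at D, H leaves no slack for detours.
Route from A: down 1 to D, right 2 to H, up 1 to C — 4 moves in all.
Check: all required cells visited; 4 ≤ 4 moves.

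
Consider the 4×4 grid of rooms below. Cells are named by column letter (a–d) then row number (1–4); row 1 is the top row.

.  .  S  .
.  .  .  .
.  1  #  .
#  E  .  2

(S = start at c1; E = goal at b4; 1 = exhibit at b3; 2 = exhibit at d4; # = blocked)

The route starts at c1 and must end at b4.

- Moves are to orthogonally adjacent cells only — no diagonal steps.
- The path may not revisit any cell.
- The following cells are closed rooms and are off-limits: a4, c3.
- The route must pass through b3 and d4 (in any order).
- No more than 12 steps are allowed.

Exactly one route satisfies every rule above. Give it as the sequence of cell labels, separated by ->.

c1 -> b1 -> a1 -> a2 -> a3 -> b3 -> b2 -> c2 -> d2 -> d3 -> d4 -> c4 -> b4

The 12-move cap with required stops at b3, d4 leaves no slack for detours.
Route from c1: left 2 to a1, down 2 to a3, right 1 to b3, up 1 to b2, right 2 to d2, down 2 to d4, left 2 to b4 — 12 moves in all.
Check: all required cells visited; 12 ≤ 12 moves.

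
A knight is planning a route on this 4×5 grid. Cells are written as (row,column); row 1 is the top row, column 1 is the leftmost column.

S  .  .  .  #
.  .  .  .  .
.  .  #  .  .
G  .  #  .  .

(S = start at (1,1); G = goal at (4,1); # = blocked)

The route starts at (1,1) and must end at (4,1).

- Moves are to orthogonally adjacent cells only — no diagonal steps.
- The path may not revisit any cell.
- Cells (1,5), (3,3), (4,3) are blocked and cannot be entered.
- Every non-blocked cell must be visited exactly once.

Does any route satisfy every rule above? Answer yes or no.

Colour the cells like a checkerboard: each orthogonal step flips colour, so a Hamiltonian route alternates colours. Here there are 8 cells of one colour and 9 of the other, with start on the opposite colour to the goal — the counts and endpoints can't be arranged into an alternating sequence of length 17, so no Hamiltonian route exists.

no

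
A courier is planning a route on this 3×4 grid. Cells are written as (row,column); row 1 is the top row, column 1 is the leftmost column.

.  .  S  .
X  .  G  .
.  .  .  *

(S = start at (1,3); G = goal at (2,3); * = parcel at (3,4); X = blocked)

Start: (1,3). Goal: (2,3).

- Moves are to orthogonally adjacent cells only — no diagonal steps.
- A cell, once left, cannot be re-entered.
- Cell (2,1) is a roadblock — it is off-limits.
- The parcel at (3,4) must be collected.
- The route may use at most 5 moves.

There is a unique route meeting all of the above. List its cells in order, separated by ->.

Any route must reach (3,4) and still end at (2,3) within 5 moves, so the order of the required stops is forced.
Route from (1,3): right to (1,4), 2× down (reaching (3,4)), left to (3,3), up to (2,3) — 5 moves in all.
Check: all required cells visited; 5 ≤ 5 moves.

(1,3) -> (1,4) -> (2,4) -> (3,4) -> (3,3) -> (2,3)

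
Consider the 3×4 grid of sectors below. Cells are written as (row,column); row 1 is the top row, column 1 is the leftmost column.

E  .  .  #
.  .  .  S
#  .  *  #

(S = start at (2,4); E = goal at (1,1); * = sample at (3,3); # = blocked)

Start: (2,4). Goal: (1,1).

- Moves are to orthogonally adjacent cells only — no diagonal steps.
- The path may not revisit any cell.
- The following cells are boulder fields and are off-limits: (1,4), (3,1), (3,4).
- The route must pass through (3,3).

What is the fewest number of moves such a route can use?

Any route passes through (3,3) somewhere between (2,4) and (1,1). Summing Manhattan distances along the two legs ((2,4) → (3,3) → (1,1)) gives a lower bound of 2 + 4 = 6 moves.
A route of 6 moves achieves this: (2,4) → (2,3) → (3,3) → (3,2) → (2,2) → (1,2) → (1,1).
Since 6 matches the lower bound, it is optimal.

6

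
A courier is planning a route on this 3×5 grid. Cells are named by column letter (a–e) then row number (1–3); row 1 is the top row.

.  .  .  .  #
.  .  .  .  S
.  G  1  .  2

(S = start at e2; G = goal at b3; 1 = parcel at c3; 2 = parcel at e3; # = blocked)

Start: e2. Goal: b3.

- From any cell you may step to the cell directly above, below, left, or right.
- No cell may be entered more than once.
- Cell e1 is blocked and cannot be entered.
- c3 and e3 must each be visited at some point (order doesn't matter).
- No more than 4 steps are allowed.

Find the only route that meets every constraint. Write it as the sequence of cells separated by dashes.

e2 - e3 - d3 - c3 - b3

The 4-move cap with required stops at c3, e3 leaves no slack for detours.
Route from e2: down to e3, 3× left (reaching b3) — 4 moves in all.
Check: all required cells visited; 4 ≤ 4 moves.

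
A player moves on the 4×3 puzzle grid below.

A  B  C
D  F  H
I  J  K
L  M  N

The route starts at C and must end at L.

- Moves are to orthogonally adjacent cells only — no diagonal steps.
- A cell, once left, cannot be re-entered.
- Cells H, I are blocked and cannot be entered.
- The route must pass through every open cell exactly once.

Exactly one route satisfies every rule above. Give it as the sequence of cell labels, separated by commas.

Need to visit all 10 open cells exactly once, starting at C and ending at L.
Cell A has only two open neighbours (D and B), so the path must pass straight through it: one of those is the cell it's entered from and the other is where it exits.
Route from C: 2× left (reaching A), down to D, right to F, down to J, right to K, down to N, 2× left (reaching L) — 9 moves in all.
Check: all 10 open cells covered.

C, B, A, D, F, J, K, N, M, L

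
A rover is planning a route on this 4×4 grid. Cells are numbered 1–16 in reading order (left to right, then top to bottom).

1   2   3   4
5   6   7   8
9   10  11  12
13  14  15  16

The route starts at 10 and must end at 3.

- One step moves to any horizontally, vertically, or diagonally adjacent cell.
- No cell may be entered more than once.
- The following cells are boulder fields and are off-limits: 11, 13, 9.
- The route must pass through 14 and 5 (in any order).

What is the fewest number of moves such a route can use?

8

Any route passes through 14 and 5 in some order between 10 and 3. Summing Chebyshev distances along each leg and taking the cheapest ordering (10 → 14 → 5 → 3) gives a lower bound of 1 + 2 + 2 = 5 moves.
The shortest route satisfying every rule uses 8 moves: 10 → 14 → 15 → 12 → 7 → 2 → 5 → 6 → 3.
The no-revisit rule (legs can't share cells) pushes the minimum above the 5-move bound; an exhaustive check rules out every length from 5 to 7, leaving 8 as the minimum.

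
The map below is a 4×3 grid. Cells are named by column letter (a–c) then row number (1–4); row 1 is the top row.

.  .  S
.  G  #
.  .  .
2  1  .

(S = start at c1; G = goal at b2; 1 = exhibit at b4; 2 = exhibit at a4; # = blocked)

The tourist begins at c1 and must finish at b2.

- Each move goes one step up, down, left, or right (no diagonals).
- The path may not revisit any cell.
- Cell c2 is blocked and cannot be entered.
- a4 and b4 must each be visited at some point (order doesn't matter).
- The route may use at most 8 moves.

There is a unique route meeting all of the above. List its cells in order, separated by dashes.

Any route must reach a4 and b4 and still end at b2 within 8 moves, so the order of the required stops is forced.
Route from c1: 2× left (reaching a1), 3× down (reaching a4), right to b4, 2× up (reaching b2) — 8 moves in all.
Check: all required cells visited; 8 ≤ 8 moves.

c1 - b1 - a1 - a2 - a3 - a4 - b4 - b3 - b2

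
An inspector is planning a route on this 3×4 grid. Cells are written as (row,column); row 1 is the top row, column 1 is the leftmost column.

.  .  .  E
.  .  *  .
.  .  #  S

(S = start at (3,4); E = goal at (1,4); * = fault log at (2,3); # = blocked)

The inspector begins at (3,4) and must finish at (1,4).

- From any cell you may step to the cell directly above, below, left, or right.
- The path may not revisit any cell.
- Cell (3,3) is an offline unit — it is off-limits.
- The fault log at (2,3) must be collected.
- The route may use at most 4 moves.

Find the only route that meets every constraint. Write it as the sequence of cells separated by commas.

The budget equals the shortest possible length, so every move has to be on a shortest route through the required cells.
Route from (3,4): up to (2,4), left to (2,3), up to (1,3), right to (1,4) — 4 moves in all.
Check: all required cells visited; 4 ≤ 4 moves.

(3,4), (2,4), (2,3), (1,3), (1,4)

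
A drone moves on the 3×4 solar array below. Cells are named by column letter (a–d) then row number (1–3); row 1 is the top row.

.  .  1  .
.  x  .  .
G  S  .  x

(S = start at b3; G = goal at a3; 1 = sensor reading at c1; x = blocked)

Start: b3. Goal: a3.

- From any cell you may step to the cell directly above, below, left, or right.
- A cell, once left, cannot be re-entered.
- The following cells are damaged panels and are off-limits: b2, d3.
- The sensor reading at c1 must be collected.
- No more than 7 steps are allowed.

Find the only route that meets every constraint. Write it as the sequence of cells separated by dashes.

The budget equals the shortest possible length, so every move has to be on a shortest route through the required cells.
Route from b3: right to c3, 2× up (reaching c1), 2× left (reaching a1), 2× down (reaching a3) — 7 moves in all.
Check: all required cells visited; 7 ≤ 7 moves.

b3 - c3 - c2 - c1 - b1 - a1 - a2 - a3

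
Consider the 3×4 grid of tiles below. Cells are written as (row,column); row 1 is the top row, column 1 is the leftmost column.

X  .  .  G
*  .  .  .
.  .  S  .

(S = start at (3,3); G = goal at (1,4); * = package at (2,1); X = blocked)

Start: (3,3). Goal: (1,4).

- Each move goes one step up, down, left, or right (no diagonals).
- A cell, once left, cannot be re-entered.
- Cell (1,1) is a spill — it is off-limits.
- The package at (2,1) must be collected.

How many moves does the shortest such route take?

7

Any route passes through (2,1) somewhere between (3,3) and (1,4). Summing Manhattan distances along the two legs ((3,3) → (2,1) → (1,4)) gives a lower bound of 3 + 4 = 7 moves.
A route of 7 moves achieves this: (3,3) → (3,2) → (3,1) → (2,1) → (2,2) → (1,2) → (1,3) → (1,4).
Since 7 matches the lower bound, it is optimal.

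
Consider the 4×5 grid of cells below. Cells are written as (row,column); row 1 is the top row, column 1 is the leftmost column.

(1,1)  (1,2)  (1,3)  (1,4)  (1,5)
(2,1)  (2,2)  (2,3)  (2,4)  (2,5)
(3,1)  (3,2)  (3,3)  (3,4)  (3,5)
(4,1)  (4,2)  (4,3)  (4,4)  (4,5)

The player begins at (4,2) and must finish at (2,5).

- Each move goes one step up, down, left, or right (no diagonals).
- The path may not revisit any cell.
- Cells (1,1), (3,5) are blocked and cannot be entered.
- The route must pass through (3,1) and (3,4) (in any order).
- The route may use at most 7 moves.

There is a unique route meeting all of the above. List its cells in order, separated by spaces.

The budget equals the shortest possible length, so every move has to be on a shortest route through the required cells.
Route from (4,2): left to (4,1), up to (3,1), 3× right (reaching (3,4)), up to (2,4), right to (2,5) — 7 moves in all.
Check: all required cells visited; 7 ≤ 7 moves.

(4,2) (4,1) (3,1) (3,2) (3,3) (3,4) (2,4) (2,5)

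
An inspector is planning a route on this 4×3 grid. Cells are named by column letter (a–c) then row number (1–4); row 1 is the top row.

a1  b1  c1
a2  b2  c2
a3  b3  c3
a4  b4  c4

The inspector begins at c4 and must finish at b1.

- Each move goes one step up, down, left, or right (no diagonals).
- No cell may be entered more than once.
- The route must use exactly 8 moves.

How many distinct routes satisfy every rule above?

Need simple routes of exactly 8 moves from c4 to b1 (Manhattan distance 4, so 2 moves are spent on a detour and 2 undoing it).
Branch systematically from the start, pruning whenever the remaining move budget drops below the Manhattan distance to b1 or differs from it in parity. Grouping the completions by first move — via c3: 4; via b4: 7 — and summing: 4 + 7 = 11.
That gives 11 routes.

11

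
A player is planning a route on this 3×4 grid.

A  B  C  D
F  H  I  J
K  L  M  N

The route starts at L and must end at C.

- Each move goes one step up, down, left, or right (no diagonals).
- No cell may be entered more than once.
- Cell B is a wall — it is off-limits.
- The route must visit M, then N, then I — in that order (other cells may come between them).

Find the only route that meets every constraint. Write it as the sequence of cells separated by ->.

L -> M -> N -> J -> I -> C

The waypoints must appear in the order M, N, I, with no cell reused.
Route from L: right 2 to N, up 1 to J, left 1 to I, up 1 to C — 5 moves in all.
Check: order respected (M at step 1, N at step 2, I at step 4).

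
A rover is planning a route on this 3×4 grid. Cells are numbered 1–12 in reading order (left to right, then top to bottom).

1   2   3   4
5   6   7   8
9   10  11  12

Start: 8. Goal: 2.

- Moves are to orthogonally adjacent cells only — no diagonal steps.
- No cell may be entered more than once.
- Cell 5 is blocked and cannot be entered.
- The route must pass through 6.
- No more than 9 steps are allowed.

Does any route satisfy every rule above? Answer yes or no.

One route that works: 8 → 7 → 6 → 2.

yes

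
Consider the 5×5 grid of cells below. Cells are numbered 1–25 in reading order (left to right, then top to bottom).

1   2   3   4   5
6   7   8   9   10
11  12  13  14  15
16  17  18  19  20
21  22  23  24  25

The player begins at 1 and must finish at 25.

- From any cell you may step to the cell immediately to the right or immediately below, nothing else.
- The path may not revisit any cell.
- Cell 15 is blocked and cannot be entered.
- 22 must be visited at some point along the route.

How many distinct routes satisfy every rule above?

5

A right/down-only route from 1 to 25 makes exactly 4 down-moves and 4 right-moves in some order.
With no other constraints that would be C(8,4) = 70 routes.
Split at 22 and multiply the segment counts (each segment already excludes blocked cells): 1→22: 5; 22→25: 1; product = 5.
That gives 5 routes.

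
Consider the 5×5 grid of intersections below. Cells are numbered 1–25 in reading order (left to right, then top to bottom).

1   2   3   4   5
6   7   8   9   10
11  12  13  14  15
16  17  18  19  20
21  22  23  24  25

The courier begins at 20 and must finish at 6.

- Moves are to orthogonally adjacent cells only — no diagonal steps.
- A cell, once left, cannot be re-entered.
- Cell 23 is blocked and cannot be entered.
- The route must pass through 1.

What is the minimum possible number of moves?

8

Any route passes through 1 somewhere between 20 and 6. Summing Manhattan distances along the two legs (20 → 1 → 6) gives a lower bound of 7 + 1 = 8 moves.
A route of 8 moves achieves this: 20 → 15 → 10 → 5 → 4 → 3 → 2 → 1 → 6.
Since 8 matches the lower bound, it is optimal.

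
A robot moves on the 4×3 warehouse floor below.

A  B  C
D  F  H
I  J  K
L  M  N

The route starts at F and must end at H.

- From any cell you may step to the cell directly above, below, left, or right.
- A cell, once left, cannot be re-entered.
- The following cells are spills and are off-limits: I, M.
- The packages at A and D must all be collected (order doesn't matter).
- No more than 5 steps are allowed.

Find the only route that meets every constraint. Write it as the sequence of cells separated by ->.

F -> D -> A -> B -> C -> H

The budget equals the shortest possible length, so every move has to be on a shortest route through the required cells.
Route from F: left 1 to D, up 1 to A, right 2 to C, down 1 to H — 5 moves in all.
Check: all required cells visited; 5 ≤ 5 moves.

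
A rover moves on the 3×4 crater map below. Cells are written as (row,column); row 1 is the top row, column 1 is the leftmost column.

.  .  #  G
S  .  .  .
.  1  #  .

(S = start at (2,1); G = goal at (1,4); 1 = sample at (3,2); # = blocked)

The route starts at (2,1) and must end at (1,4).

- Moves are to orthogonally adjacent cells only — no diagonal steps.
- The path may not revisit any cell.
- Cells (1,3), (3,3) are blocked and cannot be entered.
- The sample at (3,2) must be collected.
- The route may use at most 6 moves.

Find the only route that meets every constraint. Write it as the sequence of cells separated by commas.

The budget equals the shortest possible length, so every move has to be on a shortest route through the required cells.
Route from (2,1): down to (3,1), right to (3,2), up to (2,2), 2× right (reaching (2,4)), up to (1,4) — 6 moves in all.
Check: all required cells visited; 6 ≤ 6 moves.

(2,1), (3,1), (3,2), (2,2), (2,3), (2,4), (1,4)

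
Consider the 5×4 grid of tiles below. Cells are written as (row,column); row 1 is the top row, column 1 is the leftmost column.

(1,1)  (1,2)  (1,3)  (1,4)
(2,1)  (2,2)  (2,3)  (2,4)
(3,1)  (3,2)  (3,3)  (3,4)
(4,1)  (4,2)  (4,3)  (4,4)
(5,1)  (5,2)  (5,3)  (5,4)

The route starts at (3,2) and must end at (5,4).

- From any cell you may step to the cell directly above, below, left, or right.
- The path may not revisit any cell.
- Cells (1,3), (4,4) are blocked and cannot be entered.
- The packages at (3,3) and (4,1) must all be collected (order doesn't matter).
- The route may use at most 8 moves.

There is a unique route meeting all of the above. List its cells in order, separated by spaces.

The 8-move cap with required stops at (3,3), (4,1) leaves no slack for detours.
Route from (3,2): right 1 to (3,3), down 1 to (4,3), left 2 to (4,1), down 1 to (5,1), right 3 to (5,4) — 8 moves in all.
Check: all required cells visited; 8 ≤ 8 moves.

(3,2) (3,3) (4,3) (4,2) (4,1) (5,1) (5,2) (5,3) (5,4)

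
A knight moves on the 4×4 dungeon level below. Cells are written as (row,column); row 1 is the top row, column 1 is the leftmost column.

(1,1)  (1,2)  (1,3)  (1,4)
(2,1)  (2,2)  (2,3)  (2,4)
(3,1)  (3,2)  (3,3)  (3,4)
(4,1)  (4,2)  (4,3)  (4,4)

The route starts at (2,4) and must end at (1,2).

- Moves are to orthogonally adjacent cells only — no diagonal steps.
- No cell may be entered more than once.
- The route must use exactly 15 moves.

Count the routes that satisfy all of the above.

Need simple routes of exactly 15 moves from (2,4) to (1,2) (Manhattan distance 3, so 6 moves are spent on a detour and 6 undoing it).
Enumerating: (2,4) (1,4) (1,3) (2,3) (3,3) (3,4) (4,4) (4,3) (4,2) (4,1) (3,1) (3,2) (2,2) (2,1) (1,1) (1,2) | (2,4) (1,4) (1,3) (2,3) (2,2) (3,2) (3,3) (3,4) (4,4) (4,3) (4,2) (4,1) (3,1) (2,1) (1,1) (1,2).
That gives 2 routes.

2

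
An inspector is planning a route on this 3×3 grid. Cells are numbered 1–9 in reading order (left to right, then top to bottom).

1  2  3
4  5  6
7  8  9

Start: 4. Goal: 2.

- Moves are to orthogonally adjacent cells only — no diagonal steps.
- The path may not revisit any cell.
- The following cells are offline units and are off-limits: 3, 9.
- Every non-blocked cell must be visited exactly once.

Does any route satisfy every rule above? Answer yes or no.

Cell 6 has only one open neighbour but is neither the start nor the goal, so a Hamiltonian route would have to both enter and leave it through the same neighbour — impossible without revisiting.

no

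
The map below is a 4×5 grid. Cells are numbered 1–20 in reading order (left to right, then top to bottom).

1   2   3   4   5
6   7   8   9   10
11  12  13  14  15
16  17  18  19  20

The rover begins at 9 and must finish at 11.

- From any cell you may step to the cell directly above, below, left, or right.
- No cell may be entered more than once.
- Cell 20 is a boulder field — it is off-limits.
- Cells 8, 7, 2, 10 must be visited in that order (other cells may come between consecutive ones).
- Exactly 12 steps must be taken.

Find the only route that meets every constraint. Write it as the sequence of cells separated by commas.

The waypoints must appear in the order 8, 7, 2, 10, with no cell reused.
Route from 9: left 2 to 7, up 1 to 2, right 3 to 5, down 2 to 15, left 4 to 11 — 12 moves in all.
Check: order respected (8 at step 1, 7 at step 2, 2 at step 3, 10 at step 7); 12 moves as required.

9, 8, 7, 2, 3, 4, 5, 10, 15, 14, 13, 12, 11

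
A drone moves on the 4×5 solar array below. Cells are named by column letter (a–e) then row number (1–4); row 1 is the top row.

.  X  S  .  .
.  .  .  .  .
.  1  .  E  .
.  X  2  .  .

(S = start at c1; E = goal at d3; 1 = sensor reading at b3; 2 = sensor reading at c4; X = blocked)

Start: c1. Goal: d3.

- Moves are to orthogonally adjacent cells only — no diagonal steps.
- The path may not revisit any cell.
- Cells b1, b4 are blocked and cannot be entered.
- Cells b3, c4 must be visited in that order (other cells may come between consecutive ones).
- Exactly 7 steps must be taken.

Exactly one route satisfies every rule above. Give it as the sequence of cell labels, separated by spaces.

The waypoints must appear in the order b3, c4, with no cell reused.
Route from c1: down to c2, left to b2, down to b3, right to c3, down to c4, right to d4, up to d3 — 7 moves in all.
Check: order respected (1 at step 3, 2 at step 5); 7 moves as required.

c1 c2 b2 b3 c3 c4 d4 d3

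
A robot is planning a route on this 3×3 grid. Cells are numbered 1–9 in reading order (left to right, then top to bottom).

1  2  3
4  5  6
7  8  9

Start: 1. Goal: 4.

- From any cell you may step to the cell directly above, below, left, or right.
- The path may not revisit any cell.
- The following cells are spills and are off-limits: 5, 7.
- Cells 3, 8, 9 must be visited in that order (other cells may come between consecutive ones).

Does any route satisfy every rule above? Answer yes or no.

no

8 must be visited but has only one open neighbour (9), and it is neither the start nor the goal — the route would have to enter and leave through 9, re-entering it.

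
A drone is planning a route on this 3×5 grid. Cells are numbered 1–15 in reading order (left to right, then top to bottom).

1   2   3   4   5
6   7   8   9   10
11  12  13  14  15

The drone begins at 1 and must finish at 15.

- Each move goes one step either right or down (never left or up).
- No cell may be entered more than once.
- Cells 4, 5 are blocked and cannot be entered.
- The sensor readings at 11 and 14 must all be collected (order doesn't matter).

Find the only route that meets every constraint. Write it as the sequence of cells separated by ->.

Moves only go right or down, so the column and row indices never decrease.
Route from 1: down 2 to 11, right 4 to 15 — 6 moves in all.
Check: all required cells visited.

1 -> 6 -> 11 -> 12 -> 13 -> 14 -> 15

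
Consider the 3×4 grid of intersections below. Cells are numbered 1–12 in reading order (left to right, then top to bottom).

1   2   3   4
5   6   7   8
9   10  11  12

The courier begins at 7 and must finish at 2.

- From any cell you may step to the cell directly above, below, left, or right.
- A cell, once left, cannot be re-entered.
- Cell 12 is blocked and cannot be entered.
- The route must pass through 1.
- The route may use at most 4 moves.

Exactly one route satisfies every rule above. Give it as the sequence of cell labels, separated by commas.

The budget equals the shortest possible length, so every move has to be on a shortest route through the required cells.
Route from 7: 2× left (reaching 5), up to 1, right to 2 — 4 moves in all.
Check: all required cells visited; 4 ≤ 4 moves.

7, 6, 5, 1, 2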